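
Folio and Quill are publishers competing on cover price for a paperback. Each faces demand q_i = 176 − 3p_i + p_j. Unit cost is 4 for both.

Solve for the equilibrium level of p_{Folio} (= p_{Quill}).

Folio's profit: π = (p_{Folio} − 4)(176 − 3p_{Folio} + p_{Quill}).
∂π/∂p_{Folio} = 188 − 6p_{Folio} + p_{Quill} = 0 ⇒ p_{Folio} = 94/3 + (1/6)p_{Quill}.
Setting p_{Folio} = p_{Quill} in the reaction function: p_{Folio} = 94/3 + (1/6)p_{Folio}, so p_{Folio} = (94/3) / (5/6) = 37.6.

37.6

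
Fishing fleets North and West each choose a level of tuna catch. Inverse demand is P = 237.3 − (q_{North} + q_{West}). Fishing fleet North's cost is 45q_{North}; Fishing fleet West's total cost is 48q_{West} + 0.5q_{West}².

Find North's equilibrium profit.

6009.3504

Fishing fleet North's profit: π = q_{North}(237.3 − (q_{North} + q_{West})) − 45q_{North}.
∂π/∂q_{North} = 192.3 − 2q_{North} − q_{West} = 0, so q_{North} = 96.15 − 0.5q_{West}.
For West: ∂π/∂q_{West} = 189.3 − 3q_{West} − q_{North} = 0 ⇒ q_{West} = 63.1 − (1/3)q_{North}.
Plugging q_{West} into North's best response: q_{North} = 96.15 − 0.5(63.1 − (1/3)q_{North}) ⇒ (5/6)q_{North} = 64.6, so q_{North} = 77.52.
Then q_{West} = 63.1 − (1/3)·77.52 = 37.26.
Price P = 237.3 − 114.78 = 122.52.
North's profit: (122.52 − 45)·77.52 = 6009.3504.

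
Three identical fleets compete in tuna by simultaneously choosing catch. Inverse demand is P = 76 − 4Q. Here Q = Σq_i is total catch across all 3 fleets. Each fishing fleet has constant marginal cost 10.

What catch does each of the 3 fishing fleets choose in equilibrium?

A representative fishing fleet's profit is π_i = q_i(76 − 4Q) − 10q_i, with Q = q_i + Σ_{j≠i} q_j.
First-order condition: 66 − 8q_i − 4Σ_{j≠i} q_j = 0.
Imposing symmetry (q_j = q for all j) turns Σ_{j≠i} q_j into 2q, so 66 = 16q and q = 4.125.

4.125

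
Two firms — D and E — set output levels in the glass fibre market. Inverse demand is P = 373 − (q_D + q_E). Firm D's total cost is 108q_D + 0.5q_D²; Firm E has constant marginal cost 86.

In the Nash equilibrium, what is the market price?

205.2

Firm D's profit: π = q_D(373 − (q_D + q_E)) − 108q_D − 0.5q_D².
∂π/∂q_D = 265 − 3q_D − q_E = 0, so q_D = 265/3 − (1/3)q_E.
For E: ∂π/∂q_E = 287 − 2q_E − q_D = 0 ⇒ q_E = 143.5 − 0.5q_D.
Plugging q_E into D's best response: q_D = 265/3 − (1/3)(143.5 − 0.5q_D) ⇒ (5/6)q_D = 40.5, so q_D = 48.6.
Then q_E = 143.5 − 0.5·48.6 = 119.2.
Equilibrium price: P = 373 − 167.8 = 205.2.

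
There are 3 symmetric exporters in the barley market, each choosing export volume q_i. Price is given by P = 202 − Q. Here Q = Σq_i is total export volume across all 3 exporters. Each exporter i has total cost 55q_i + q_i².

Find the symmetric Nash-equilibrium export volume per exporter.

A representative exporter's profit is π_i = q_i(202 − Q) − 55q_i − q_i², with Q = q_i + Σ_{j≠i} q_j.
First-order condition: 147 − 4q_i − Σ_{j≠i} q_j = 0.
Imposing symmetry (q_j = q for all j) turns Σ_{j≠i} q_j into 2q, so 147 = 6q and q = 24.5.

24.5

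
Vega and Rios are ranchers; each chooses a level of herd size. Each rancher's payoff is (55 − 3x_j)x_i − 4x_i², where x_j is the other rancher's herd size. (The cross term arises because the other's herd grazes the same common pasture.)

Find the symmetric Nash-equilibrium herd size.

5

Vega's payoff is (55 − 3x_R)x_V − 4x_V².
∂π/∂x_V = 55 − 3x_R − 8x_V = 0, so x_V = 6.875 − 0.375x_R.
The game is symmetric, so in equilibrium x_R = x_V: the reaction function gives 1.375x_V = 6.875, hence x_V = 5.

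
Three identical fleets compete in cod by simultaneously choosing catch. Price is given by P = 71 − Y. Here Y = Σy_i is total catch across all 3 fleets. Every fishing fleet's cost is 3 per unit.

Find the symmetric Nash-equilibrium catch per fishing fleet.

17

A representative fishing fleet's profit is π_i = y_i(71 − Y) − 3y_i, with Y = y_i + Σ_{j≠i} y_j.
First-order condition: 68 − 2y_i − Σ_{j≠i} y_j = 0.
In a symmetric equilibrium every fishing fleet chooses the same y, so Σ_{j≠i} y_j = 2y. The condition becomes 68 − 4y = 0, giving y = 68/4 = 17.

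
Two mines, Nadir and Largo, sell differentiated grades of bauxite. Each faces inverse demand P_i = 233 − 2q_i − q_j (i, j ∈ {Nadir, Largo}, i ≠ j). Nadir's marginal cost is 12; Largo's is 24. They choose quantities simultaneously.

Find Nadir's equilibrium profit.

Mine Nadir's profit: π = q_{Nadir}(233 − 2q_{Nadir} − q_{Largo}) − 12q_{Nadir}.
∂π/∂q_{Nadir} = 221 − 4q_{Nadir} − q_{Largo} = 0 ⇒ q_{Nadir} = 55.25 − 0.25q_{Largo}.
Similarly q_{Largo} = 52.25 − 0.25q_{Nadir}.
Plugging q_{Largo} into Nadir's best response: q_{Nadir} = 55.25 − 0.25(52.25 − 0.25q_{Nadir}) ⇒ 0.9375q_{Nadir} = 42.1875, so q_{Nadir} = 45.
Then q_{Largo} = 52.25 − 0.25·45 = 41.
P_{Nadir} = 233 − 2·45 − 41 = 102.
Profit = (102 − 12)·45 = 4050.

4050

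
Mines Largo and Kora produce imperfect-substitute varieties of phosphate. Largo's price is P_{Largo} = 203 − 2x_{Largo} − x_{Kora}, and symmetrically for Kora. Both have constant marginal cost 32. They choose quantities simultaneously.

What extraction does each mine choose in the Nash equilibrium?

34.2

Mine Largo's profit: π = x_{Largo}(203 − 2x_{Largo} − x_{Kora}) − 32x_{Largo}.
∂π/∂x_{Largo} = 171 − 4x_{Largo} − x_{Kora} = 0 ⇒ x_{Largo} = 42.75 − 0.25x_{Kora}.
Setting x_{Largo} = x_{Kora} in the reaction function: x_{Largo} = 42.75 − 0.25x_{Largo}, so x_{Largo} = 42.75 / 1.25 = 34.2.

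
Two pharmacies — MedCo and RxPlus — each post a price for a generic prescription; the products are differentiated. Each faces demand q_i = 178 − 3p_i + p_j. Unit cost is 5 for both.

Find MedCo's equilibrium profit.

3386.88

MedCo's profit: π = (p_{MedCo} − 5)(178 − 3p_{MedCo} + p_{RxPlus}).
∂π/∂p_{MedCo} = 193 − 6p_{MedCo} + p_{RxPlus} = 0 ⇒ p_{MedCo} = 193/6 + (1/6)p_{RxPlus}.
The game is symmetric, so in equilibrium p_{RxPlus} = p_{MedCo}: the reaction function gives (5/6)p_{MedCo} = 193/6, hence p_{MedCo} = 38.6.
q_{MedCo} = 178 − 3·38.6 + 38.6 = 100.8.
Profit = (38.6 − 5)·100.8 = 3386.88.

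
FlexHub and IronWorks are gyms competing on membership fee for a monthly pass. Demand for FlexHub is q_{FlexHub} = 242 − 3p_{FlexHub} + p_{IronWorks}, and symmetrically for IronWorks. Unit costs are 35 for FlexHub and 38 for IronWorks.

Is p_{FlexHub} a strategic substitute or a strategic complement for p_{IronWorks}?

FlexHub's profit: π = (p_{FlexHub} − 35)(242 − 3p_{FlexHub} + p_{IronWorks}).
∂π/∂p_{FlexHub} = 347 − 6p_{FlexHub} + p_{IronWorks} = 0 ⇒ p_{FlexHub} = 347/6 + (1/6)p_{IronWorks}.
The best-response slope dp_{FlexHub}/dp_{IronWorks} = 1/6 > 0: the reaction function is upward-sloping, so the choices are strategic complements.

strategic complements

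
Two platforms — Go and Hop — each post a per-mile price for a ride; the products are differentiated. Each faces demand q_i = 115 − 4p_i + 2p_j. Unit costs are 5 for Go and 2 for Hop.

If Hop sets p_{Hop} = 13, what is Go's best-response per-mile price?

20.125

Go's profit: π = (p_{Go} − 5)(115 − 4p_{Go} + 2p_{Hop}).
∂π/∂p_{Go} = 135 − 8p_{Go} + 2p_{Hop} = 0 ⇒ p_{Go} = 16.875 + 0.25p_{Hop}.
At p_{Hop} = 13: p_{Go} = 16.875 + 0.25·13 = 20.125.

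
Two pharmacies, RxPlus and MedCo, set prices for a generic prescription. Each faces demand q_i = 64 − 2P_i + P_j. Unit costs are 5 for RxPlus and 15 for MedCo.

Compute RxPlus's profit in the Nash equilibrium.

882

RxPlus's profit: π = (P_{RxPlus} − 5)(64 − 2P_{RxPlus} + P_{MedCo}).
∂π/∂P_{RxPlus} = 74 − 4P_{RxPlus} + P_{MedCo} = 0 ⇒ P_{RxPlus} = 18.5 + 0.25P_{MedCo}.
Similarly P_{MedCo} = 23.5 + 0.25P_{RxPlus}.
Solving the two reaction functions simultaneously: (1 − (0.25)(0.25))P_{RxPlus} = 18.5 + 0.25·23.5, so 0.9375P_{RxPlus} = 24.375 and P_{RxPlus} = 26.
Then P_{MedCo} = 23.5 + 0.25·26 = 30.
q_{RxPlus} = 64 − 2·26 + 30 = 42.
Profit = (26 − 5)·42 = 882.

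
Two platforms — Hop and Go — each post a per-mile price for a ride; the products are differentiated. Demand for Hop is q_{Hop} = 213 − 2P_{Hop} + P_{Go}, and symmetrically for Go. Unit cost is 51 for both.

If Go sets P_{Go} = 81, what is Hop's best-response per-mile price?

Hop's profit: π = (P_{Hop} − 51)(213 − 2P_{Hop} + P_{Go}).
∂π/∂P_{Hop} = 315 − 4P_{Hop} + P_{Go} = 0 ⇒ P_{Hop} = 78.75 + 0.25P_{Go}.
At P_{Go} = 81: P_{Hop} = 78.75 + 0.25·81 = 99.

99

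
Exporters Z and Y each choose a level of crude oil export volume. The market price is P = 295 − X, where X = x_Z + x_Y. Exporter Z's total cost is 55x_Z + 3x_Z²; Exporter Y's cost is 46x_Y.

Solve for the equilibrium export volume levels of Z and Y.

Exporter Z's profit: π = x_Z(295 − (x_Z + x_Y)) − 55x_Z − 3x_Z².
∂π/∂x_Z = 240 − 8x_Z − x_Y = 0, so x_Z = 30 − 0.125x_Y.
For Y: ∂π/∂x_Y = 249 − 2x_Y − x_Z = 0 ⇒ x_Y = 124.5 − 0.5x_Z.
Substituting the second reaction function into the first: x_Z = 30 − 0.125(124.5 − 0.5x_Z), which gives 0.9375x_Z = 14.4375 ⇒ x_Z = 15.4.
Then x_Y = 124.5 − 0.5·15.4 = 116.8.

15.4, 116.8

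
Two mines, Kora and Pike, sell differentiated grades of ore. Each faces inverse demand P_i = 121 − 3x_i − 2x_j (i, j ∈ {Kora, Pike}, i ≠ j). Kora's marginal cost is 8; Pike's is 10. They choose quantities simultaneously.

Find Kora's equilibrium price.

50.75

Mine Kora's profit: π = x_{Kora}(121 − 3x_{Kora} − 2x_{Pike}) − 8x_{Kora}.
∂π/∂x_{Kora} = 113 − 6x_{Kora} − 2x_{Pike} = 0 ⇒ x_{Kora} = 113/6 − (1/3)x_{Pike}.
Similarly x_{Pike} = 18.5 − (1/3)x_{Kora}.
Solving the two reaction functions simultaneously: (1 − (−1/3)(−1/3))x_{Kora} = 113/6 − (1/3)·18.5, so (8/9)x_{Kora} = 38/3 and x_{Kora} = 14.25.
Then x_{Pike} = 18.5 − (1/3)·14.25 = 13.75.
P_{Kora} = 121 − 3·14.25 − 2·13.75 = 50.75.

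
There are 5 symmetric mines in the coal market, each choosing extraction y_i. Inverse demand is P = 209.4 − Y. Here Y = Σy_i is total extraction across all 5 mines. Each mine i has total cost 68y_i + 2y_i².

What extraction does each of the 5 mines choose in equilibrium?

14.14

A representative mine's profit is π_i = y_i(209.4 − Y) − 68y_i − 2y_i², with Y = y_i + Σ_{j≠i} y_j.
First-order condition: 141.4 − 6y_i − Σ_{j≠i} y_j = 0.
With identical mines, set every y_j = y: then 141.4 − 6y − 4y = 0, i.e. y = 141.4/10 = 14.14.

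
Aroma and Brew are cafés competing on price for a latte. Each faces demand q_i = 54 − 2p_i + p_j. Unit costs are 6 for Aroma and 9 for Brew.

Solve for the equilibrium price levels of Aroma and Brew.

22.4, 23.6

Aroma's profit: π = (p_{Aroma} − 6)(54 − 2p_{Aroma} + p_{Brew}).
∂π/∂p_{Aroma} = 66 − 4p_{Aroma} + p_{Brew} = 0 ⇒ p_{Aroma} = 16.5 + 0.25p_{Brew}.
Similarly p_{Brew} = 18 + 0.25p_{Aroma}.
Substituting the second reaction function into the first: p_{Aroma} = 16.5 + 0.25(18 + 0.25p_{Aroma}), which gives 0.9375p_{Aroma} = 21 ⇒ p_{Aroma} = 22.4.
Then p_{Brew} = 18 + 0.25·22.4 = 23.6.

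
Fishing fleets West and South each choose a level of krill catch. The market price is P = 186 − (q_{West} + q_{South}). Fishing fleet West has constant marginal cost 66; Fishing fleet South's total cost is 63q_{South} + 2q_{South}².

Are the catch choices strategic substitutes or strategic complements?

Fishing fleet West's profit: π = q_{West}(186 − (q_{West} + q_{South})) − 66q_{West}.
∂π/∂q_{West} = 120 − 2q_{West} − q_{South} = 0, so q_{West} = 60 − 0.5q_{South}.
The best-response slope dq_{West}/dq_{South} = −0.5 < 0: the reaction function is downward-sloping, so the choices are strategic substitutes.

strategic substitutes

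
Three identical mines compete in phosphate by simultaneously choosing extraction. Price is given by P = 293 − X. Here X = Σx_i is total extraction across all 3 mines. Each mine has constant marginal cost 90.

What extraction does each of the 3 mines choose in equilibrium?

50.75

A representative mine's profit is π_i = x_i(293 − X) − 90x_i, with X = x_i + Σ_{j≠i} x_j.
First-order condition: 203 − 2x_i − Σ_{j≠i} x_j = 0.
With identical mines, set every x_j = x: then 203 − 2x − 2x = 0, i.e. x = 203/4 = 50.75.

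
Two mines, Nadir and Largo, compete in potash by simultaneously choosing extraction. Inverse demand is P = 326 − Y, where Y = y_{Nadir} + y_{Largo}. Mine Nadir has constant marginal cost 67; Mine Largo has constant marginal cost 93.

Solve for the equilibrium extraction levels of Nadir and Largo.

Mine Nadir's profit: π = y_{Nadir}(326 − (y_{Nadir} + y_{Largo})) − 67y_{Nadir}.
∂π/∂y_{Nadir} = 259 − 2y_{Nadir} − y_{Largo} = 0, so y_{Nadir} = 129.5 − 0.5y_{Largo}.
By the same steps for Largo: y_{Largo} = 116.5 − 0.5y_{Nadir}.
Plugging y_{Largo} into Nadir's best response: y_{Nadir} = 129.5 − 0.5(116.5 − 0.5y_{Nadir}) ⇒ 0.75y_{Nadir} = 71.25, so y_{Nadir} = 95.
Then y_{Largo} = 116.5 − 0.5·95 = 69.

95, 69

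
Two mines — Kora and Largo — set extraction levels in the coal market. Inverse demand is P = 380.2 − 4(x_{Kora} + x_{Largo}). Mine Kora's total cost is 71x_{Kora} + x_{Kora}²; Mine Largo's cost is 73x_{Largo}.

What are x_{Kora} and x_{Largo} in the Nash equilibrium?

19.45, 28.675

Mine Kora's profit: π = x_{Kora}(380.2 − 4(x_{Kora} + x_{Largo})) − 71x_{Kora} − x_{Kora}².
∂π/∂x_{Kora} = 309.2 − 10x_{Kora} − 4x_{Largo} = 0, so x_{Kora} = 30.92 − 0.4x_{Largo}.
For Largo: ∂π/∂x_{Largo} = 307.2 − 8x_{Largo} − 4x_{Kora} = 0 ⇒ x_{Largo} = 38.4 − 0.5x_{Kora}.
Substituting the second reaction function into the first: x_{Kora} = 30.92 − 0.4(38.4 − 0.5x_{Kora}), which gives 0.8x_{Kora} = 15.56 ⇒ x_{Kora} = 19.45.
Then x_{Largo} = 38.4 − 0.5·19.45 = 28.675.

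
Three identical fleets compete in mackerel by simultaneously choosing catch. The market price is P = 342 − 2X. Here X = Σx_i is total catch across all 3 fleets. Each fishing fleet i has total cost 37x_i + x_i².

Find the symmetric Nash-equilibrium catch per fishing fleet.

30.5

A representative fishing fleet's profit is π_i = x_i(342 − 2X) − 37x_i − x_i², with X = x_i + Σ_{j≠i} x_j.
First-order condition: 305 − 6x_i − 2Σ_{j≠i} x_j = 0.
Imposing symmetry (x_j = x for all j) turns Σ_{j≠i} x_j into 2x, so 305 = 10x and x = 30.5.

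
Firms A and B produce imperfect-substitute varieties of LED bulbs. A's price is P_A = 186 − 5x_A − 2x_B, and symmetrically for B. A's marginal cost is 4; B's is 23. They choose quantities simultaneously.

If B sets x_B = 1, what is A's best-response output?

18

Firm A's profit: π = x_A(186 − 5x_A − 2x_B) − 4x_A.
∂π/∂x_A = 182 − 10x_A − 2x_B = 0 ⇒ x_A = 18.2 − 0.2x_B.
At x_B = 1: x_A = 18.2 − 0.2·1 = 18.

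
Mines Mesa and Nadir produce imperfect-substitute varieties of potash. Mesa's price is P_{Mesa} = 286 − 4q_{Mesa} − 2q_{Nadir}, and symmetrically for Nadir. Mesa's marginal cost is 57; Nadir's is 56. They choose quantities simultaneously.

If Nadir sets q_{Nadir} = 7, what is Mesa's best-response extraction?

Mine Mesa's profit: π = q_{Mesa}(286 − 4q_{Mesa} − 2q_{Nadir}) − 57q_{Mesa}.
∂π/∂q_{Mesa} = 229 − 8q_{Mesa} − 2q_{Nadir} = 0 ⇒ q_{Mesa} = 28.625 − 0.25q_{Nadir}.
At q_{Nadir} = 7: q_{Mesa} = 28.625 − 0.25·7 = 26.875.

26.875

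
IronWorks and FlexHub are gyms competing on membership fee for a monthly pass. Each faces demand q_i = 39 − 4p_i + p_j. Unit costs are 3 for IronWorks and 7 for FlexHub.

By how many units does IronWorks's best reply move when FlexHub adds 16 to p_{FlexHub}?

2

IronWorks's profit: π = (p_{IronWorks} − 3)(39 − 4p_{IronWorks} + p_{FlexHub}).
∂π/∂p_{IronWorks} = 51 − 8p_{IronWorks} + p_{FlexHub} = 0 ⇒ p_{IronWorks} = 6.375 + 0.125p_{FlexHub}.
The reaction-function slope is 0.125, so a 16-unit rise in p_{FlexHub} moves p_{IronWorks} by 0.125 × 16 = 2. IronWorks's best response rises — the actions are strategic complements.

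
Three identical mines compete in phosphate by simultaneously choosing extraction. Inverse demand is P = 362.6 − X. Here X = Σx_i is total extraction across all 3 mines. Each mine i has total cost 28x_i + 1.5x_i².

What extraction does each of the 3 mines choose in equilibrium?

A representative mine's profit is π_i = x_i(362.6 − X) − 28x_i − 1.5x_i², with X = x_i + Σ_{j≠i} x_j.
First-order condition: 334.6 − 5x_i − Σ_{j≠i} x_j = 0.
In a symmetric equilibrium every mine chooses the same x, so Σ_{j≠i} x_j = 2x. The condition becomes 334.6 − 7x = 0, giving x = 334.6/7 = 47.8.

47.8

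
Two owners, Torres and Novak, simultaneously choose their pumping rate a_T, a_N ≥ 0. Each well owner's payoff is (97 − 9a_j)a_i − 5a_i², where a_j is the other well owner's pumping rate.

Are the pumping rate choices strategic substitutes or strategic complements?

strategic substitutes

Torres's payoff is (97 − 9a_N)a_T − 5a_T².
∂π/∂a_T = 97 − 9a_N − 10a_T = 0, so a_T = 9.7 − 0.9a_N.
The best-response slope da_T/da_N = −0.9 < 0: the reaction function is downward-sloping, so the choices are strategic substitutes.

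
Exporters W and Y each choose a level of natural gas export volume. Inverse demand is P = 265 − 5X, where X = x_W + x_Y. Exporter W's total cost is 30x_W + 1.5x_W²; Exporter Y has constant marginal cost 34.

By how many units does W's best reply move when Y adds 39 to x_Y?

-15

Exporter W's profit: π = x_W(265 − 5(x_W + x_Y)) − 30x_W − 1.5x_W².
∂π/∂x_W = 235 − 13x_W − 5x_Y = 0, so x_W = 235/13 − (5/13)x_Y.
The reaction-function slope is −5/13, so a 39-unit rise in x_Y moves x_W by −5/13 × 39 = −15. W's best response falls — the actions are strategic substitutes.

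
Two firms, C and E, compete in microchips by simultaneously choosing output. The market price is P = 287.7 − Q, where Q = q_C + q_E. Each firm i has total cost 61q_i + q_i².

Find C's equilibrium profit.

4111.4312

Firm C's profit: π = q_C(287.7 − (q_C + q_E)) − 61q_C − q_C².
∂π/∂q_C = 226.7 − 4q_C − q_E = 0, so q_C = 56.675 − 0.25q_E.
By symmetry q_E = q_C; substituting into the reaction function, 1.25q_C = 56.675 and q_C = 45.34.
Price P = 287.7 − 90.68 = 197.02.
C's profit: (197.02 − 61)·45.34 − (45.34)² = 4111.4312.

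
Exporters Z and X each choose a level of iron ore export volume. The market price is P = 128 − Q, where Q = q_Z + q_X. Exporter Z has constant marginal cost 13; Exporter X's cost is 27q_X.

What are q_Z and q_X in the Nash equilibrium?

Exporter Z's profit: π = q_Z(128 − (q_Z + q_X)) − 13q_Z.
∂π/∂q_Z = 115 − 2q_Z − q_X = 0, so q_Z = 57.5 − 0.5q_X.
By the same steps for X: q_X = 50.5 − 0.5q_Z.
Plugging q_X into Z's best response: q_Z = 57.5 − 0.5(50.5 − 0.5q_Z) ⇒ 0.75q_Z = 32.25, so q_Z = 43.
Then q_X = 50.5 − 0.5·43 = 29.

43, 29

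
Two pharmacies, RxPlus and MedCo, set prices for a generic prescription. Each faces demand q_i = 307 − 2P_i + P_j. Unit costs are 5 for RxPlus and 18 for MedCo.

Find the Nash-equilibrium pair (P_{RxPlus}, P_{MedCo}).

107.4, 112.6

RxPlus's profit: π = (P_{RxPlus} − 5)(307 − 2P_{RxPlus} + P_{MedCo}).
∂π/∂P_{RxPlus} = 317 − 4P_{RxPlus} + P_{MedCo} = 0 ⇒ P_{RxPlus} = 79.25 + 0.25P_{MedCo}.
Similarly P_{MedCo} = 85.75 + 0.25P_{RxPlus}.
Substituting the second reaction function into the first: P_{RxPlus} = 79.25 + 0.25(85.75 + 0.25P_{RxPlus}), which gives 0.9375P_{RxPlus} = 100.6875 ⇒ P_{RxPlus} = 107.4.
Then P_{MedCo} = 85.75 + 0.25·107.4 = 112.6.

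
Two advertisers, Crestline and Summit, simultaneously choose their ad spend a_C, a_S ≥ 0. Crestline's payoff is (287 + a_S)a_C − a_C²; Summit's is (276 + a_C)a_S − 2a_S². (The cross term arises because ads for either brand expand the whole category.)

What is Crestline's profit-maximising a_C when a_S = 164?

Expanding Crestline's payoff: 287a_C + a_Sa_C − a_C².
∂π/∂a_C = 287 + a_S − 2a_C = 0, so a_C = 143.5 + 0.5a_S.
At a_S = 164: a_C = 143.5 + 0.5·164 = 225.5.

225.5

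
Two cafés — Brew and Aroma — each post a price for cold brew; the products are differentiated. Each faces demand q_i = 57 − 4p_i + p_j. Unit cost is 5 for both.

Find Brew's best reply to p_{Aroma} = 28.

13.125

Brew's profit: π = (p_{Brew} − 5)(57 − 4p_{Brew} + p_{Aroma}).
∂π/∂p_{Brew} = 77 − 8p_{Brew} + p_{Aroma} = 0 ⇒ p_{Brew} = 9.625 + 0.125p_{Aroma}.
At p_{Aroma} = 28: p_{Brew} = 9.625 + 0.125·28 = 13.125.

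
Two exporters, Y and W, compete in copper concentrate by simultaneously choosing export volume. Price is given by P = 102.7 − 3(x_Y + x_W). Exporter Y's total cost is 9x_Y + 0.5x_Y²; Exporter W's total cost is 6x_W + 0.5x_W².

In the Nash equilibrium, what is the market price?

45.58

Exporter Y's profit: π = x_Y(102.7 − 3(x_Y + x_W)) − 9x_Y − 0.5x_Y².
∂π/∂x_Y = 93.7 − 7x_Y − 3x_W = 0, so x_Y = 937/70 − (3/7)x_W.
By the same steps for W: x_W = 967/70 − (3/7)x_Y.
Solving the two reaction functions simultaneously: (1 − (−3/7)(−3/7))x_Y = 937/70 − (3/7)·(967/70), so (40/49)x_Y = 1829/245 and x_Y = 9.145.
Then x_W = 967/70 − (3/7)·9.145 = 9.895.
Equilibrium price: P = 102.7 − 3·19.04 = 45.58.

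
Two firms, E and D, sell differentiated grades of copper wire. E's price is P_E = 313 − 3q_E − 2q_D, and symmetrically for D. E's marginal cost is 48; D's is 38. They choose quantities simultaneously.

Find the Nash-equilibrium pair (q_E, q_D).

Firm E's profit: π = q_E(313 − 3q_E − 2q_D) − 48q_E.
∂π/∂q_E = 265 − 6q_E − 2q_D = 0 ⇒ q_E = 265/6 − (1/3)q_D.
Similarly q_D = 275/6 − (1/3)q_E.
Substituting the second reaction function into the first: q_E = 265/6 − (1/3)(275/6 − (1/3)q_E), which gives (8/9)q_E = 260/9 ⇒ q_E = 32.5.
Then q_D = 275/6 − (1/3)·32.5 = 35.

32.5, 35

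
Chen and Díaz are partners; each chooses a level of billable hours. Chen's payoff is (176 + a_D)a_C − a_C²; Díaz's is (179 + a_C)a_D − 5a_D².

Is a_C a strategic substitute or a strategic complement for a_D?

Expanding Chen's payoff: 176a_C + a_Da_C − a_C².
∂π/∂a_C = 176 + a_D − 2a_C = 0, so a_C = 88 + 0.5a_D.
The best-response slope da_C/da_D = 0.5 > 0: the reaction function is upward-sloping, so the choices are strategic complements.

strategic complements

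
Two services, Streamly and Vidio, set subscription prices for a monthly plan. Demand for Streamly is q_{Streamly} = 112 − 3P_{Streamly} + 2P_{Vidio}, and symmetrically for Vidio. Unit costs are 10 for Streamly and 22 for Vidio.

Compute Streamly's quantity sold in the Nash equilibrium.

83.25

Streamly's profit: π = (P_{Streamly} − 10)(112 − 3P_{Streamly} + 2P_{Vidio}).
∂π/∂P_{Streamly} = 142 − 6P_{Streamly} + 2P_{Vidio} = 0 ⇒ P_{Streamly} = 71/3 + (1/3)P_{Vidio}.
Similarly P_{Vidio} = 89/3 + (1/3)P_{Streamly}.
Substituting the second reaction function into the first: P_{Streamly} = 71/3 + (1/3)(89/3 + (1/3)P_{Streamly}), which gives (8/9)P_{Streamly} = 302/9 ⇒ P_{Streamly} = 37.75.
Then P_{Vidio} = 89/3 + (1/3)·37.75 = 42.25.
q_{Streamly} = 112 − 3·37.75 + 2·42.25 = 83.25.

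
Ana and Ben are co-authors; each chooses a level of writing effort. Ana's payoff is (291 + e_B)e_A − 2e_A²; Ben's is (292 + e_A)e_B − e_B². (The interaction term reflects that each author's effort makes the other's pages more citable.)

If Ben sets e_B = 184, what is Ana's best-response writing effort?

118.75

Expanding Ana's payoff: 291e_A + e_Be_A − 2e_A².
∂π/∂e_A = 291 + e_B − 4e_A = 0, so e_A = 72.75 + 0.25e_B.
At e_B = 184: e_A = 72.75 + 0.25·184 = 118.75.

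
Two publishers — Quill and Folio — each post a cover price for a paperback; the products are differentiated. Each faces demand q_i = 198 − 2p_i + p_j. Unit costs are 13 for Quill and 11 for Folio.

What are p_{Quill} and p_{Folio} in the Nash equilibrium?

Quill's profit: π = (p_{Quill} − 13)(198 − 2p_{Quill} + p_{Folio}).
∂π/∂p_{Quill} = 224 − 4p_{Quill} + p_{Folio} = 0 ⇒ p_{Quill} = 56 + 0.25p_{Folio}.
Similarly p_{Folio} = 55 + 0.25p_{Quill}.
Solving the two reaction functions simultaneously: (1 − (0.25)(0.25))p_{Quill} = 56 + 0.25·55, so 0.9375p_{Quill} = 69.75 and p_{Quill} = 74.4.
Then p_{Folio} = 55 + 0.25·74.4 = 73.6.

74.4, 73.6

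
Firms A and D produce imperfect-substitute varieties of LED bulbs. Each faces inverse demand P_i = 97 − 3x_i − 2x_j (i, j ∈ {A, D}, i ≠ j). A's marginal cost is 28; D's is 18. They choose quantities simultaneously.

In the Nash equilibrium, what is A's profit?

Firm A's profit: π = x_A(97 − 3x_A − 2x_D) − 28x_A.
∂π/∂x_A = 69 − 6x_A − 2x_D = 0 ⇒ x_A = 11.5 − (1/3)x_D.
Similarly x_D = 79/6 − (1/3)x_A.
Substituting the second reaction function into the first: x_A = 11.5 − (1/3)(79/6 − (1/3)x_A), which gives (8/9)x_A = 64/9 ⇒ x_A = 8.
Then x_D = 79/6 − (1/3)·8 = 10.5.
P_A = 97 − 3·8 − 2·10.5 = 52.
Profit = (52 − 28)·8 = 192.

192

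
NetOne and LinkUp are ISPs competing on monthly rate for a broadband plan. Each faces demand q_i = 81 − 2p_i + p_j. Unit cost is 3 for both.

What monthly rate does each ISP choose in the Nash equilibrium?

NetOne's profit: π = (p_{NetOne} − 3)(81 − 2p_{NetOne} + p_{LinkUp}).
∂π/∂p_{NetOne} = 87 − 4p_{NetOne} + p_{LinkUp} = 0 ⇒ p_{NetOne} = 21.75 + 0.25p_{LinkUp}.
By symmetry p_{LinkUp} = p_{NetOne}; substituting into the reaction function, 0.75p_{NetOne} = 21.75 and p_{NetOne} = 29.

29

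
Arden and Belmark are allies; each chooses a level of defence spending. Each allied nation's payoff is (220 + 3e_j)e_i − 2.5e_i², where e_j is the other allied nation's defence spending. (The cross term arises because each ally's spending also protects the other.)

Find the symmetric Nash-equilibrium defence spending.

110

Arden's payoff is (220 + 3e_B)e_A − 2.5e_A².
∂π/∂e_A = 220 + 3e_B − 5e_A = 0, so e_A = 44 + 0.6e_B.
By symmetry e_B = e_A; substituting into the reaction function, 0.4e_A = 44 and e_A = 110.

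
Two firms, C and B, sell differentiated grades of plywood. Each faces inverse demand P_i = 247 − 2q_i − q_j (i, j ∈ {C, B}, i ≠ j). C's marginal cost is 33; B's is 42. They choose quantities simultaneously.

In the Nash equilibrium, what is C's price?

119.8

Firm C's profit: π = q_C(247 − 2q_C − q_B) − 33q_C.
∂π/∂q_C = 214 − 4q_C − q_B = 0 ⇒ q_C = 53.5 − 0.25q_B.
Similarly q_B = 51.25 − 0.25q_C.
Substituting the second reaction function into the first: q_C = 53.5 − 0.25(51.25 − 0.25q_C), which gives 0.9375q_C = 40.6875 ⇒ q_C = 43.4.
Then q_B = 51.25 − 0.25·43.4 = 40.4.
P_C = 247 − 2·43.4 − 40.4 = 119.8.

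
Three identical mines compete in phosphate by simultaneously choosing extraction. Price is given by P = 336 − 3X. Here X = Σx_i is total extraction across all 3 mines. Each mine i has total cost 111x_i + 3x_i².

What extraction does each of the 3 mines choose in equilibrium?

12.5

A representative mine's profit is π_i = x_i(336 − 3X) − 111x_i − 3x_i², with X = x_i + Σ_{j≠i} x_j.
First-order condition: 225 − 12x_i − 3Σ_{j≠i} x_j = 0.
In a symmetric equilibrium every mine chooses the same x, so Σ_{j≠i} x_j = 2x. The condition becomes 225 − 18x = 0, giving x = 225/18 = 12.5.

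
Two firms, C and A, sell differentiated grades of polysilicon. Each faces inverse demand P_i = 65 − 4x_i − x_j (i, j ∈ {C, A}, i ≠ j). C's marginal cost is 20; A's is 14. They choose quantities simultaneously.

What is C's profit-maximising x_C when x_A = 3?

Firm C's profit: π = x_C(65 − 4x_C − x_A) − 20x_C.
∂π/∂x_C = 45 − 8x_C − x_A = 0 ⇒ x_C = 5.625 − 0.125x_A.
At x_A = 3: x_C = 5.625 − 0.125·3 = 5.25.

5.25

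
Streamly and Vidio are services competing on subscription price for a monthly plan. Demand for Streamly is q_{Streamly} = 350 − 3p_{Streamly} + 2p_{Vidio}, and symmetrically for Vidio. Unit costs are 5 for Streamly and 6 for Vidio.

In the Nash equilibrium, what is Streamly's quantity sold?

259.3125

Streamly's profit: π = (p_{Streamly} − 5)(350 − 3p_{Streamly} + 2p_{Vidio}).
∂π/∂p_{Streamly} = 365 − 6p_{Streamly} + 2p_{Vidio} = 0 ⇒ p_{Streamly} = 365/6 + (1/3)p_{Vidio}.
Similarly p_{Vidio} = 184/3 + (1/3)p_{Streamly}.
Solving the two reaction functions simultaneously: (1 − (1/3)(1/3))p_{Streamly} = 365/6 + (1/3)·(184/3), so (8/9)p_{Streamly} = 1463/18 and p_{Streamly} = 91.4375.
Then p_{Vidio} = 184/3 + (1/3)·91.4375 = 91.8125.
q_{Streamly} = 350 − 3·91.4375 + 2·91.8125 = 259.3125.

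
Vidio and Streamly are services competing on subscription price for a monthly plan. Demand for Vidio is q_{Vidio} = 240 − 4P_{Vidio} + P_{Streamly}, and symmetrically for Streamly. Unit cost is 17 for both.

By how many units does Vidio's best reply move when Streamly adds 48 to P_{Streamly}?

6

Vidio's profit: π = (P_{Vidio} − 17)(240 − 4P_{Vidio} + P_{Streamly}).
∂π/∂P_{Vidio} = 308 − 8P_{Vidio} + P_{Streamly} = 0 ⇒ P_{Vidio} = 38.5 + 0.125P_{Streamly}.
The reaction-function slope is 0.125, so a 48-unit rise in P_{Streamly} moves P_{Vidio} by 0.125 × 48 = 6. Vidio's best response rises — the actions are strategic complements.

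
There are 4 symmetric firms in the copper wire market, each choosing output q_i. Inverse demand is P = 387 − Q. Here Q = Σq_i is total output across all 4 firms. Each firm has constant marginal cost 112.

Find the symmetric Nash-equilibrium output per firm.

55

A representative firm's profit is π_i = q_i(387 − Q) − 112q_i, with Q = q_i + Σ_{j≠i} q_j.
First-order condition: 275 − 2q_i − Σ_{j≠i} q_j = 0.
In a symmetric equilibrium every firm chooses the same q, so Σ_{j≠i} q_j = 3q. The condition becomes 275 − 5q = 0, giving q = 275/5 = 55.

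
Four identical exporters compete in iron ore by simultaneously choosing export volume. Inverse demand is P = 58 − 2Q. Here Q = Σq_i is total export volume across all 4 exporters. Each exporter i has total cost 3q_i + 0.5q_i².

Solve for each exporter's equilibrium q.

A representative exporter's profit is π_i = q_i(58 − 2Q) − 3q_i − 0.5q_i², with Q = q_i + Σ_{j≠i} q_j.
First-order condition: 55 − 5q_i − 2Σ_{j≠i} q_j = 0.
With identical exporters, set every q_j = q: then 55 − 5q − 6q = 0, i.e. q = 55/11 = 5.

5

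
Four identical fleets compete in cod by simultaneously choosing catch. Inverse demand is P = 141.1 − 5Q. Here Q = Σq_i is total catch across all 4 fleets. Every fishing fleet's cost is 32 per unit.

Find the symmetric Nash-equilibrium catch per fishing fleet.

4.364

A representative fishing fleet's profit is π_i = q_i(141.1 − 5Q) − 32q_i, with Q = q_i + Σ_{j≠i} q_j.
First-order condition: 109.1 − 10q_i − 5Σ_{j≠i} q_j = 0.
With identical fishing fleets, set every q_j = q: then 109.1 − 10q − 15q = 0, i.e. q = 109.1/25 = 4.364.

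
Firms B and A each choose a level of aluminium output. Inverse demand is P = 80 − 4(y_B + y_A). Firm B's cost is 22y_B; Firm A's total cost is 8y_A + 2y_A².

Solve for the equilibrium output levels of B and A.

Firm B's profit: π = y_B(80 − 4(y_B + y_A)) − 22y_B.
∂π/∂y_B = 58 − 8y_B − 4y_A = 0, so y_B = 7.25 − 0.5y_A.
For A: ∂π/∂y_A = 72 − 12y_A − 4y_B = 0 ⇒ y_A = 6 − (1/3)y_B.
Substituting the second reaction function into the first: y_B = 7.25 − 0.5(6 − (1/3)y_B), which gives (5/6)y_B = 4.25 ⇒ y_B = 5.1.
Then y_A = 6 − (1/3)·5.1 = 4.3.

5.1, 4.3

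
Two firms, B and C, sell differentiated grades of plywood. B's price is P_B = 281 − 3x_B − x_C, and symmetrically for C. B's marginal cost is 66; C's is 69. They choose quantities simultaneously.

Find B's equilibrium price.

158.4

Firm B's profit: π = x_B(281 − 3x_B − x_C) − 66x_B.
∂π/∂x_B = 215 − 6x_B − x_C = 0 ⇒ x_B = 215/6 − (1/6)x_C.
Similarly x_C = 106/3 − (1/6)x_B.
Solving the two reaction functions simultaneously: (1 − (−1/6)(−1/6))x_B = 215/6 − (1/6)·(106/3), so (35/36)x_B = 539/18 and x_B = 30.8.
Then x_C = 106/3 − (1/6)·30.8 = 30.2.
P_B = 281 − 3·30.8 − 30.2 = 158.4.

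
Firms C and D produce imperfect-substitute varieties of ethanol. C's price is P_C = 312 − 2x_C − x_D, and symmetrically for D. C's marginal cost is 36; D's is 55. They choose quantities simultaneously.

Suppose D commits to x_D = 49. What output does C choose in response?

56.75

Firm C's profit: π = x_C(312 − 2x_C − x_D) − 36x_C.
∂π/∂x_C = 276 − 4x_C − x_D = 0 ⇒ x_C = 69 − 0.25x_D.
At x_D = 49: x_C = 69 − 0.25·49 = 56.75.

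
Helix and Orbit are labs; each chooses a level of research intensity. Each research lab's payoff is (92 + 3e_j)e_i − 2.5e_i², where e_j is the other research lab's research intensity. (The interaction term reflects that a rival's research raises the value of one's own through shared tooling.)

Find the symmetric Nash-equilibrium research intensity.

46

Helix's payoff is (92 + 3e_O)e_H − 2.5e_H².
∂π/∂e_H = 92 + 3e_O − 5e_H = 0, so e_H = 18.4 + 0.6e_O.
Setting e_H = e_O in the reaction function: e_H = 18.4 + 0.6e_H, so e_H = 18.4 / 0.4 = 46.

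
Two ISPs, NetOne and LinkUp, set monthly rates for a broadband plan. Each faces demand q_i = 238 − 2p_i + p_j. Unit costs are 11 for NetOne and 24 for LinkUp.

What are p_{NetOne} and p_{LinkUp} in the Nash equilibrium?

88.4, 93.6

NetOne's profit: π = (p_{NetOne} − 11)(238 − 2p_{NetOne} + p_{LinkUp}).
∂π/∂p_{NetOne} = 260 − 4p_{NetOne} + p_{LinkUp} = 0 ⇒ p_{NetOne} = 65 + 0.25p_{LinkUp}.
Similarly p_{LinkUp} = 71.5 + 0.25p_{NetOne}.
Substituting the second reaction function into the first: p_{NetOne} = 65 + 0.25(71.5 + 0.25p_{NetOne}), which gives 0.9375p_{NetOne} = 82.875 ⇒ p_{NetOne} = 88.4.
Then p_{LinkUp} = 71.5 + 0.25·88.4 = 93.6.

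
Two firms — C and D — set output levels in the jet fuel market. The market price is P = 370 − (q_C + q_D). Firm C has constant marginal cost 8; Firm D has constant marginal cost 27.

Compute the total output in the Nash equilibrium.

235

Firm C's profit: π = q_C(370 − (q_C + q_D)) − 8q_C.
∂π/∂q_C = 362 − 2q_C − q_D = 0, so q_C = 181 − 0.5q_D.
By the same steps for D: q_D = 171.5 − 0.5q_C.
Plugging q_D into C's best response: q_C = 181 − 0.5(171.5 − 0.5q_C) ⇒ 0.75q_C = 95.25, so q_C = 127.
Then q_D = 171.5 − 0.5·127 = 108.
Total output: 127 + 108 = 235.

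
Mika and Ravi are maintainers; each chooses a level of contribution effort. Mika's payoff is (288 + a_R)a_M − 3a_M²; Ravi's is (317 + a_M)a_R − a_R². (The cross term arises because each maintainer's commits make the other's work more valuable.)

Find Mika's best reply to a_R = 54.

Expanding Mika's payoff: 288a_M + a_Ra_M − 3a_M².
∂π/∂a_M = 288 + a_R − 6a_M = 0, so a_M = 48 + (1/6)a_R.
At a_R = 54: a_M = 48 + (1/6)·54 = 57.

57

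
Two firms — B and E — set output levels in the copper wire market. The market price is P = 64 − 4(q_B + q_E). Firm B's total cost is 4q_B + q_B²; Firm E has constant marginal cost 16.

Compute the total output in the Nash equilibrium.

Firm B's profit: π = q_B(64 − 4(q_B + q_E)) − 4q_B − q_B².
∂π/∂q_B = 60 − 10q_B − 4q_E = 0, so q_B = 6 − 0.4q_E.
For E: ∂π/∂q_E = 48 − 8q_E − 4q_B = 0 ⇒ q_E = 6 − 0.5q_B.
Substituting the second reaction function into the first: q_B = 6 − 0.4(6 − 0.5q_B), which gives 0.8q_B = 3.6 ⇒ q_B = 4.5.
Then q_E = 6 − 0.5·4.5 = 3.75.
Total output: 4.5 + 3.75 = 8.25.

8.25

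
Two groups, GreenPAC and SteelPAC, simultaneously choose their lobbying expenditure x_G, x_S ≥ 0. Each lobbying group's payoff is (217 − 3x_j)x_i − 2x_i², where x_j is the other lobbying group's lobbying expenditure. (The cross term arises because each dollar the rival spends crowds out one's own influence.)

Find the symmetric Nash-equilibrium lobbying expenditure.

GreenPAC's payoff is (217 − 3x_S)x_G − 2x_G².
∂π/∂x_G = 217 − 3x_S − 4x_G = 0, so x_G = 54.25 − 0.75x_S.
By symmetry x_S = x_G; substituting into the reaction function, 1.75x_G = 54.25 and x_G = 31.

31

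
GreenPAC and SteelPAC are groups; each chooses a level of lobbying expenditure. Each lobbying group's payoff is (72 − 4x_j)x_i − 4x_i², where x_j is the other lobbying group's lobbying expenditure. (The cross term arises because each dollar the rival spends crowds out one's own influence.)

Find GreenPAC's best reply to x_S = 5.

6.5

GreenPAC's payoff is (72 − 4x_S)x_G − 4x_G².
∂π/∂x_G = 72 − 4x_S − 8x_G = 0, so x_G = 9 − 0.5x_S.
At x_S = 5: x_G = 9 − 0.5·5 = 6.5.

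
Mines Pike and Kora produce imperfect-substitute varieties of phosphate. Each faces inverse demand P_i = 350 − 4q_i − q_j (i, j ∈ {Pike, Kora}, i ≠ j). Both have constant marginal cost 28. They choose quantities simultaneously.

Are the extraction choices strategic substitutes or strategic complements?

strategic substitutes

Mine Pike's profit: π = q_{Pike}(350 − 4q_{Pike} − q_{Kora}) − 28q_{Pike}.
∂π/∂q_{Pike} = 322 − 8q_{Pike} − q_{Kora} = 0 ⇒ q_{Pike} = 40.25 − 0.125q_{Kora}.
The best-response slope dq_{Pike}/dq_{Kora} = −0.125 < 0: the reaction function is downward-sloping, so the choices are strategic substitutes.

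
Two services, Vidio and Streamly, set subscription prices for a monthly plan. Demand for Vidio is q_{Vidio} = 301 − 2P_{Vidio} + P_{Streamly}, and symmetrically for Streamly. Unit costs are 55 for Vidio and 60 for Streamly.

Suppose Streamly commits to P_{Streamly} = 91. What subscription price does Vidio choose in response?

Vidio's profit: π = (P_{Vidio} − 55)(301 − 2P_{Vidio} + P_{Streamly}).
∂π/∂P_{Vidio} = 411 − 4P_{Vidio} + P_{Streamly} = 0 ⇒ P_{Vidio} = 102.75 + 0.25P_{Streamly}.
At P_{Streamly} = 91: P_{Vidio} = 102.75 + 0.25·91 = 125.5.

125.5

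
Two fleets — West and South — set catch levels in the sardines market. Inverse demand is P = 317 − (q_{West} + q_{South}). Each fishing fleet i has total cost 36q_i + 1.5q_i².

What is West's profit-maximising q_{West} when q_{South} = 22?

Fishing fleet West's profit: π = q_{West}(317 − (q_{West} + q_{South})) − 36q_{West} − 1.5q_{West}².
∂π/∂q_{West} = 281 − 5q_{West} − q_{South} = 0, so q_{West} = 56.2 − 0.2q_{South}.
At q_{South} = 22: q_{West} = 56.2 − 0.2·22 = 51.8.

51.8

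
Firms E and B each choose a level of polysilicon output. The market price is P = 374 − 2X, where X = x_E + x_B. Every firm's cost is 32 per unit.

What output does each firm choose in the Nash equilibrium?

Firm E's profit: π = x_E(374 − 2(x_E + x_B)) − 32x_E.
∂π/∂x_E = 342 − 4x_E − 2x_B = 0, so x_E = 85.5 − 0.5x_B.
By symmetry x_B = x_E; substituting into the reaction function, 1.5x_E = 85.5 and x_E = 57.

57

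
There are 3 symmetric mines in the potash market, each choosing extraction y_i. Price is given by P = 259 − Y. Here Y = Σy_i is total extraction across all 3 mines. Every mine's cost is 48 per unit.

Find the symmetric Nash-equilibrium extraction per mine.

52.75

A representative mine's profit is π_i = y_i(259 − Y) − 48y_i, with Y = y_i + Σ_{j≠i} y_j.
First-order condition: 211 − 2y_i − Σ_{j≠i} y_j = 0.
In a symmetric equilibrium every mine chooses the same y, so Σ_{j≠i} y_j = 2y. The condition becomes 211 − 4y = 0, giving y = 211/4 = 52.75.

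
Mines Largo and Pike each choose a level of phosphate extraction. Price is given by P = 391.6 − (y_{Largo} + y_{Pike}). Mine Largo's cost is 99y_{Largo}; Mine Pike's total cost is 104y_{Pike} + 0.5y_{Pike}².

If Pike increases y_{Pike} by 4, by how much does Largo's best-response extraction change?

-2

Mine Largo's profit: π = y_{Largo}(391.6 − (y_{Largo} + y_{Pike})) − 99y_{Largo}.
∂π/∂y_{Largo} = 292.6 − 2y_{Largo} − y_{Pike} = 0, so y_{Largo} = 146.3 − 0.5y_{Pike}.
The reaction-function slope is −0.5, so a 4-unit rise in y_{Pike} moves y_{Largo} by −0.5 × 4 = −2. Largo's best response falls — the actions are strategic substitutes.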